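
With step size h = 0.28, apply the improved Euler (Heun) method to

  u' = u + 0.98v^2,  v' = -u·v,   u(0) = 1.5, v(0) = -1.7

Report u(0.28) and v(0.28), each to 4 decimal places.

Heun on (u,v): k1 = f(t_n, state_n); k2 = f(t_n + h, state_n + h·k1); state_{n+1} = state_n + (h/2)·(k1 + k2).
0.000000: (1.500000, -1.700000)
  k1 = (4.332200, 2.550000)
  predictor → (2.713016, -0.986000)
  k2 = (3.665768, 2.675034)
  → (2.619716, -0.968495)
(u(0.28), v(0.28)) ≈ (2.6197, -0.9685)

2.6197, -0.9685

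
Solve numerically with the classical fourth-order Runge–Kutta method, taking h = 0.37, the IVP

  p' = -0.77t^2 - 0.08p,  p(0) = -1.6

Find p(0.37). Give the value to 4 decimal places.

-1.5662

RK4: k1 = f(t_n, p_n); k2 = f(t_n + h/2, p_n + (h/2)·k1); k3 = f(t_n + h/2, p_n + (h/2)·k2); k4 = f(t_n + h, p_n + h·k3); p_{n+1} = p_n + (h/6)·(k1 + 2k2 + 2k3 + k4).
t=0.000000, p=-1.600000:
  k1 = f(0.000000, -1.600000) = 0.128000
  k2 = f(0.185000, -1.576320) = 0.099752
  k3 = f(0.185000, -1.581546) = 0.100170
  k4 = f(0.370000, -1.562937) = 0.019622
  p ← -1.600000 + (0.37/6)·(k1 + 2k2 + 2k3 + k4) = -1.566240
p(0.37) ≈ -1.5662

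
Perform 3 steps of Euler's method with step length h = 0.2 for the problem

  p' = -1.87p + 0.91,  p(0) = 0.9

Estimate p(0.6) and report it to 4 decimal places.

0.5880

Euler: p_{n+1} = p_n + h·f(t_n, p_n).
t=0.000000, p=0.900000: f=-0.773000 → p ← 0.900000 + 0.2·(-0.773000) = 0.745400
t=0.200000, p=0.745400: f=-0.483898 → p ← 0.745400 + 0.2·(-0.483898) = 0.648620
t=0.400000, p=0.648620: f=-0.302920 → p ← 0.648620 + 0.2·(-0.302920) = 0.588036
p(0.6) ≈ 0.5880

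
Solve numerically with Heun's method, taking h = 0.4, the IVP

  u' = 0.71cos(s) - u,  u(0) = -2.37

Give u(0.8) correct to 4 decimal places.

-0.7716

Heun: k1 = f(s_n, u_n); k2 = f(s_n + h, u_n + h·k1); u_{n+1} = u_n + (h/2)·(k1 + k2).
s=0.000000, u=-2.370000:
  k1 = f(0.000000, -2.370000) = 3.080000
  k2 = f(0.400000, -1.138000) = 1.791953
  u ← -2.370000 + (0.4/2)·(3.080000 + 1.791953) = -1.395609
s=0.400000, u=-1.395609:
  k1 = f(0.400000, -1.395609) = 2.049563
  k2 = f(0.800000, -0.575784) = 1.070446
  u ← -1.395609 + (0.4/2)·(2.049563 + 1.070446) = -0.771608
u(0.8) ≈ -0.7716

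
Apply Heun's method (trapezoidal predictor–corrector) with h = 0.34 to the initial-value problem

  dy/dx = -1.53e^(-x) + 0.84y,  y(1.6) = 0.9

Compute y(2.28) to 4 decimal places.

1.3696

Heun: k1 = f(x_n, y_n); k2 = f(x_n + h, y_n + h·k1); y_{n+1} = y_n + (h/2)·(k1 + k2).
x=1.600000, y=0.900000:
  k1 = f(1.600000, 0.900000) = 0.447098
  k2 = f(1.940000, 1.052013) = 0.663824
  y ← 0.900000 + (0.34/2)·(0.447098 + 0.663824) = 1.088857
x=1.940000, y=1.088857:
  k1 = f(1.940000, 1.088857) = 0.694773
  k2 = f(2.280000, 1.325080) = 0.956572
  y ← 1.088857 + (0.34/2)·(0.694773 + 0.956572) = 1.369585
y(2.28) ≈ 1.3696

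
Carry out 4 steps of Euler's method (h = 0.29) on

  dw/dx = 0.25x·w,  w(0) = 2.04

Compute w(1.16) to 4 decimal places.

2.3074

Euler: w_{n+1} = w_n + h·f(x_n, w_n).
x=0.000000, w=2.040000: f=0.000000 → w ← 2.040000 + 0.29·0.000000 = 2.040000
x=0.290000, w=2.040000: f=0.147900 → w ← 2.040000 + 0.29·0.147900 = 2.082891
x=0.580000, w=2.082891: f=0.302019 → w ← 2.082891 + 0.29·0.302019 = 2.170477
x=0.870000, w=2.170477: f=0.472079 → w ← 2.170477 + 0.29·0.472079 = 2.307379
w(1.16) ≈ 2.3074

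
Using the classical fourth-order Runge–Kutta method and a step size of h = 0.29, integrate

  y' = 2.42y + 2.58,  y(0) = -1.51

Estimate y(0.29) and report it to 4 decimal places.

RK4: k1 = f(x_n, y_n); k2 = f(x_n + h/2, y_n + (h/2)·k1); k3 = f(x_n + h/2, y_n + (h/2)·k2); k4 = f(x_n + h, y_n + h·k3); y_{n+1} = y_n + (h/6)·(k1 + 2k2 + 2k3 + k4).
x=0.000000, y=-1.510000:
  k1 = f(0.000000, -1.510000) = -1.074200
  k2 = f(0.145000, -1.665759) = -1.451137
  k3 = f(0.145000, -1.720415) = -1.583404
  k4 = f(0.290000, -1.969187) = -2.185433
  y ← -1.510000 + (0.29/6)·(k1 + 2k2 + 2k3 + k4) = -1.960888
y(0.29) ≈ -1.9609

-1.9609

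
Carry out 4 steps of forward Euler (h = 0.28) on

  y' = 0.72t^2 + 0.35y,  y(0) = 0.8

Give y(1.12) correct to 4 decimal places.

Euler: y_{n+1} = y_n + h·f(t_n, y_n).
t=0.000000, y=0.800000: f=0.280000 → y ← 0.800000 + 0.28·0.280000 = 0.878400
t=0.280000, y=0.878400: f=0.363888 → y ← 0.878400 + 0.28·0.363888 = 0.980289
t=0.560000, y=0.980289: f=0.568893 → y ← 0.980289 + 0.28·0.568893 = 1.139579
t=0.840000, y=1.139579: f=0.906885 → y ← 1.139579 + 0.28·0.906885 = 1.393506
y(1.12) ≈ 1.3935

1.3935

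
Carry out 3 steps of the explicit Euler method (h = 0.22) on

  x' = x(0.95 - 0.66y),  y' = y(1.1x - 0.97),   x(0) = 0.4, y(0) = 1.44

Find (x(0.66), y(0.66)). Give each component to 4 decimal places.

0.4285, 0.9954

Euler on (x,y): x_{n+1} = x_n + h·x', y_{n+1} = y_n + h·y'.
0.000000: (0.400000, 1.440000); f=(-0.000160, -0.763200) → (0.399965, 1.272096)
0.220000: (0.399965, 1.272096); f=(0.044163, -0.674260) → (0.409681, 1.123759)
0.440000: (0.409681, 1.123759); f=(0.085344, -0.583626) → (0.428456, 0.995361)
(x(0.66), y(0.66)) ≈ (0.4285, 0.9954)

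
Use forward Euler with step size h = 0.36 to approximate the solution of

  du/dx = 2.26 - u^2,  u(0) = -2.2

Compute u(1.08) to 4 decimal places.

Euler: u_{n+1} = u_n + h·f(x_n, u_n).
x=0.000000, u=-2.200000: f=-2.580000 → u ← -2.200000 + 0.36·(-2.580000) = -3.128800
x=0.360000, u=-3.128800: f=-7.529389 → u ← -3.128800 + 0.36·(-7.529389) = -5.839380
x=0.720000, u=-5.839380: f=-31.838361 → u ← -5.839380 + 0.36·(-31.838361) = -17.301190
u(1.08) ≈ -17.3012

-17.3012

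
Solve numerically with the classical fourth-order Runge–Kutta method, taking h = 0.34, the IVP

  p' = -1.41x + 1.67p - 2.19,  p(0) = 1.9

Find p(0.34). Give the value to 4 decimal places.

RK4: k1 = f(x_n, p_n); k2 = f(x_n + h/2, p_n + (h/2)·k1); k3 = f(x_n + h/2, p_n + (h/2)·k2); k4 = f(x_n + h, p_n + h·k3); p_{n+1} = p_n + (h/6)·(k1 + 2k2 + 2k3 + k4).
x=0.000000, p=1.900000:
  k1 = f(0.000000, 1.900000) = 0.983000
  k2 = f(0.170000, 2.067110) = 1.022374
  k3 = f(0.170000, 2.073804) = 1.033552
  k4 = f(0.340000, 2.251408) = 1.090451
  p ← 1.900000 + (0.34/6)·(k1 + 2k2 + 2k3 + k4) = 2.250500
p(0.34) ≈ 2.2505

2.2505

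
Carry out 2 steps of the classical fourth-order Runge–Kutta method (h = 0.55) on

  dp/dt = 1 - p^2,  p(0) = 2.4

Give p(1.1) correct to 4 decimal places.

1.0631

RK4: k1 = f(t_n, p_n); k2 = f(t_n + h/2, p_n + (h/2)·k1); k3 = f(t_n + h/2, p_n + (h/2)·k2); k4 = f(t_n + h, p_n + h·k3); p_{n+1} = p_n + (h/6)·(k1 + 2k2 + 2k3 + k4).
t=0.000000, p=2.400000:
  k1 = f(0.000000, 2.400000) = -4.760000
  k2 = f(0.275000, 1.091000) = -0.190281
  k3 = f(0.275000, 2.347673) = -4.511567
  k4 = f(0.550000, -0.081362) = 0.993380
  p ← 2.400000 + (0.55/6)·(k1 + 2k2 + 2k3 + k4) = 1.192721
t=0.550000, p=1.192721:
  k1 = f(0.550000, 1.192721) = -0.422583
  k2 = f(0.825000, 1.076511) = -0.158875
  k3 = f(0.825000, 1.149030) = -0.320271
  k4 = f(1.100000, 1.016572) = -0.033419
  p ← 1.192721 + (0.55/6)·(k1 + 2k2 + 2k3 + k4) = 1.063077
p(1.1) ≈ 1.0631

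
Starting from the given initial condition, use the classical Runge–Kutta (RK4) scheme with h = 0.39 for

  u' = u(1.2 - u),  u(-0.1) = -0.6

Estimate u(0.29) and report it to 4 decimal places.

RK4: k1 = f(x_n, u_n); k2 = f(x_n + h/2, u_n + (h/2)·k1); k3 = f(x_n + h/2, u_n + (h/2)·k2); k4 = f(x_n + h, u_n + h·k3); u_{n+1} = u_n + (h/6)·(k1 + 2k2 + 2k3 + k4).
x=-0.100000, u=-0.600000:
  k1 = f(-0.100000, -0.600000) = -1.080000
  k2 = f(0.095000, -0.810600) = -1.629792
  k3 = f(0.095000, -0.917810) = -1.943746
  k4 = f(0.290000, -1.358061) = -3.474002
  u ← -0.600000 + (0.39/6)·(k1 + 2k2 + 2k3 + k4) = -1.360570
u(0.29) ≈ -1.3606

-1.3606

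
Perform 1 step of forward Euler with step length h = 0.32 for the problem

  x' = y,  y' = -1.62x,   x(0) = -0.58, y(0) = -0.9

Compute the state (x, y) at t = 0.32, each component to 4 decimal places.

-0.8680, -0.5993

Euler on (x,y): x_{n+1} = x_n + h·x', y_{n+1} = y_n + h·y'.
0.000000: (-0.580000, -0.900000); f=(-0.900000, 0.939600) → (-0.868000, -0.599328)
(x(0.32), y(0.32)) ≈ (-0.8680, -0.5993)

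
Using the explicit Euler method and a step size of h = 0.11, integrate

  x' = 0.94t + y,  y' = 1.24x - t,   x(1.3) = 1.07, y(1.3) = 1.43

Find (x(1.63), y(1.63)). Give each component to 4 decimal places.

Euler on (x,y): x_{n+1} = x_n + h·x', y_{n+1} = y_n + h·y'.
1.300000: (1.070000, 1.430000); f=(2.652000, 0.026800) → (1.361720, 1.432948)
1.410000: (1.361720, 1.432948); f=(2.758348, 0.278533) → (1.665138, 1.463587)
1.520000: (1.665138, 1.463587); f=(2.892387, 0.544771) → (1.983301, 1.523511)
(x(1.63), y(1.63)) ≈ (1.9833, 1.5235)

1.9833, 1.5235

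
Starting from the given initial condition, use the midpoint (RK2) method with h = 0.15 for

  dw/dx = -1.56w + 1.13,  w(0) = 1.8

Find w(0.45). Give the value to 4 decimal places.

1.2615

Midpoint: k1 = f(x_n, w_n); k2 = f(x_n + h/2, w_n + (h/2)·k1); w_{n+1} = w_n + h·k2.
x=0.000000, w=1.800000:
  k1 = f(0.000000, 1.800000) = -1.678000
  k2 = f(0.075000, 1.674150) = -1.481674
  w ← 1.800000 + 0.15·(-1.481674) = 1.577749
x=0.150000, w=1.577749:
  k1 = f(0.150000, 1.577749) = -1.331288
  k2 = f(0.225000, 1.477902) = -1.175528
  w ← 1.577749 + 0.15·(-1.175528) = 1.401420
x=0.300000, w=1.401420:
  k1 = f(0.300000, 1.401420) = -1.056215
  k2 = f(0.375000, 1.322204) = -0.932638
  w ← 1.401420 + 0.15·(-0.932638) = 1.261524
w(0.45) ≈ 1.2615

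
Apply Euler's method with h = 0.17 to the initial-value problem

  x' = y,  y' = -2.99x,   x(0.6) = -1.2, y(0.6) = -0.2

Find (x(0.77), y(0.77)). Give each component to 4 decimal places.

-1.2340, 0.4100

Euler on (x,y): x_{n+1} = x_n + h·x', y_{n+1} = y_n + h·y'.
0.600000: (-1.200000, -0.200000); f=(-0.200000, 3.588000) → (-1.234000, 0.409960)
(x(0.77), y(0.77)) ≈ (-1.2340, 0.4100)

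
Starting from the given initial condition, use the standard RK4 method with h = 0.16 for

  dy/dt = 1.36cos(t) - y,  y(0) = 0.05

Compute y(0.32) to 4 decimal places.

0.4019

RK4: k1 = f(t_n, y_n); k2 = f(t_n + h/2, y_n + (h/2)·k1); k3 = f(t_n + h/2, y_n + (h/2)·k2); k4 = f(t_n + h, y_n + h·k3); y_{n+1} = y_n + (h/6)·(k1 + 2k2 + 2k3 + k4).
t=0.000000, y=0.050000:
  k1 = f(0.000000, 0.050000) = 1.310000
  k2 = f(0.080000, 0.154800) = 1.200850
  k3 = f(0.080000, 0.146068) = 1.209582
  k4 = f(0.160000, 0.243533) = 1.099096
  y ← 0.050000 + (0.16/6)·(k1 + 2k2 + 2k3 + k4) = 0.242799
t=0.160000, y=0.242799:
  k1 = f(0.160000, 0.242799) = 1.099830
  k2 = f(0.240000, 0.330785) = 0.990234
  k3 = f(0.240000, 0.322018) = 0.999002
  k4 = f(0.320000, 0.402639) = 0.888321
  y ← 0.242799 + (0.16/6)·(k1 + 2k2 + 2k3 + k4) = 0.401909
y(0.32) ≈ 0.4019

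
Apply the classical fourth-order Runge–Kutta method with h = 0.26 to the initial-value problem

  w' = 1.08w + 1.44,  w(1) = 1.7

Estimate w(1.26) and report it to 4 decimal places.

RK4: k1 = f(x_n, w_n); k2 = f(x_n + h/2, w_n + (h/2)·k1); k3 = f(x_n + h/2, w_n + (h/2)·k2); k4 = f(x_n + h, w_n + h·k3); w_{n+1} = w_n + (h/6)·(k1 + 2k2 + 2k3 + k4).
x=1.000000, w=1.700000:
  k1 = f(1.000000, 1.700000) = 3.276000
  k2 = f(1.130000, 2.125880) = 3.735950
  k3 = f(1.130000, 2.185674) = 3.800527
  k4 = f(1.260000, 2.688137) = 4.343188
  w ← 1.700000 + (0.26/6)·(k1 + 2k2 + 2k3 + k4) = 2.683326
w(1.26) ≈ 2.6833

2.6833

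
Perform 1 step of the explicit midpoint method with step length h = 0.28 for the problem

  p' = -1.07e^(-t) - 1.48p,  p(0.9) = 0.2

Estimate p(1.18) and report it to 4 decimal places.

0.0536

Midpoint: k1 = f(t_n, p_n); k2 = f(t_n + h/2, p_n + (h/2)·k1); p_{n+1} = p_n + h·k2.
t=0.900000, p=0.200000:
  k1 = f(0.900000, 0.200000) = -0.731030
  k2 = f(1.040000, 0.097656) = -0.522727
  p ← 0.200000 + 0.28·(-0.522727) = 0.053636
p(1.18) ≈ 0.0536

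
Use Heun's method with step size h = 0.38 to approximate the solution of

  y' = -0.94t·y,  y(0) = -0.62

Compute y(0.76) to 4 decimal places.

-0.4709

Heun: k1 = f(t_n, y_n); k2 = f(t_n + h, y_n + h·k1); y_{n+1} = y_n + (h/2)·(k1 + k2).
t=0.000000, y=-0.620000:
  k1 = f(0.000000, -0.620000) = 0.000000
  k2 = f(0.380000, -0.620000) = 0.221464
  y ← -0.620000 + (0.38/2)·(0.000000 + 0.221464) = -0.577922
t=0.380000, y=-0.577922:
  k1 = f(0.380000, -0.577922) = 0.206434
  k2 = f(0.760000, -0.499477) = 0.356826
  y ← -0.577922 + (0.38/2)·(0.206434 + 0.356826) = -0.470902
y(0.76) ≈ -0.4709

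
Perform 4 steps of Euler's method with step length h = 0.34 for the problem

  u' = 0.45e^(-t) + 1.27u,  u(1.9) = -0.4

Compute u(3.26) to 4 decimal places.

-1.5557

Euler: u_{n+1} = u_n + h·f(t_n, u_n).
t=1.900000, u=-0.400000: f=-0.440694 → u ← -0.400000 + 0.34·(-0.440694) = -0.549836
t=2.240000, u=-0.549836: f=-0.650385 → u ← -0.549836 + 0.34·(-0.650385) = -0.770967
t=2.580000, u=-0.770967: f=-0.945030 → u ← -0.770967 + 0.34·(-0.945030) = -1.092277
t=2.920000, u=-1.092277: f=-1.362922 → u ← -1.092277 + 0.34·(-1.362922) = -1.555671
u(3.26) ≈ -1.5557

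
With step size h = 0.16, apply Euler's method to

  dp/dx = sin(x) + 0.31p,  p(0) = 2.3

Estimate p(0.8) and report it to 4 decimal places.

Euler: p_{n+1} = p_n + h·f(x_n, p_n).
x=0.000000, p=2.300000: f=0.713000 → p ← 2.300000 + 0.16·0.713000 = 2.414080
x=0.160000, p=2.414080: f=0.907683 → p ← 2.414080 + 0.16·0.907683 = 2.559309
x=0.320000, p=2.559309: f=1.107952 → p ← 2.559309 + 0.16·1.107952 = 2.736582
x=0.480000, p=2.736582: f=1.310119 → p ← 2.736582 + 0.16·1.310119 = 2.946201
x=0.640000, p=2.946201: f=1.510518 → p ← 2.946201 + 0.16·1.510518 = 3.187884
p(0.8) ≈ 3.1879

3.1879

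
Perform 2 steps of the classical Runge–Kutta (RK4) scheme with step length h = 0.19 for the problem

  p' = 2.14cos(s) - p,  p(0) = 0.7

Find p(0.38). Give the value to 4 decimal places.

RK4: k1 = f(s_n, p_n); k2 = f(s_n + h/2, p_n + (h/2)·k1); k3 = f(s_n + h/2, p_n + (h/2)·k2); k4 = f(s_n + h, p_n + h·k3); p_{n+1} = p_n + (h/6)·(k1 + 2k2 + 2k3 + k4).
s=0.000000, p=0.700000:
  k1 = f(0.000000, 0.700000) = 1.440000
  k2 = f(0.095000, 0.836800) = 1.293551
  k3 = f(0.095000, 0.822887) = 1.307463
  k4 = f(0.190000, 0.948418) = 1.153071
  p ← 0.700000 + (0.19/6)·(k1 + 2k2 + 2k3 + k4) = 0.946845
s=0.190000, p=0.946845:
  k1 = f(0.190000, 0.946845) = 1.154644
  k2 = f(0.285000, 1.056536) = 0.997140
  k3 = f(0.285000, 1.041573) = 1.012103
  k4 = f(0.380000, 1.139144) = 0.848198
  p ← 0.946845 + (0.19/6)·(k1 + 2k2 + 2k3 + k4) = 1.137520
p(0.38) ≈ 1.1375

1.1375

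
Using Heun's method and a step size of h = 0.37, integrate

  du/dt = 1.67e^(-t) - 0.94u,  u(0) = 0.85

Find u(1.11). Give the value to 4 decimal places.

Heun: k1 = f(t_n, u_n); k2 = f(t_n + h, u_n + h·k1); u_{n+1} = u_n + (h/2)·(k1 + k2).
t=0.000000, u=0.850000:
  k1 = f(0.000000, 0.850000) = 0.871000
  k2 = f(0.370000, 1.172270) = 0.051593
  u ← 0.850000 + (0.37/2)·(0.871000 + 0.051593) = 1.020680
t=0.370000, u=1.020680:
  k1 = f(0.370000, 1.020680) = 0.194087
  k2 = f(0.740000, 1.092492) = -0.230162
  u ← 1.020680 + (0.37/2)·(0.194087 + (-0.230162)) = 1.014006
t=0.740000, u=1.014006:
  k1 = f(0.740000, 1.014006) = -0.156385
  k2 = f(1.110000, 0.956143) = -0.348411
  u ← 1.014006 + (0.37/2)·(-0.156385 + (-0.348411)) = 0.920618
u(1.11) ≈ 0.9206

0.9206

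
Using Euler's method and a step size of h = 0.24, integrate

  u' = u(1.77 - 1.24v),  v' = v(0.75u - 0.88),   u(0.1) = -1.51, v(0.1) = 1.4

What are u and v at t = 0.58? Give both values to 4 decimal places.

-1.8411, 0.3726

Euler on (u,v): u_{n+1} = u_n + h·u', v_{n+1} = v_n + h·v'.
0.100000: (-1.510000, 1.400000); f=(-0.051340, -2.817500) → (-1.522322, 0.723800)
0.340000: (-1.522322, 0.723800); f=(-1.328207, -1.463336) → (-1.841091, 0.372599)
(u(0.58), v(0.58)) ≈ (-1.8411, 0.3726)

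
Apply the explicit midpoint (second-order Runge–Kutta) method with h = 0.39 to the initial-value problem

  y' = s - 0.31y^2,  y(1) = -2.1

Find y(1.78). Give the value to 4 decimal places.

-2.1854

Midpoint: k1 = f(s_n, y_n); k2 = f(s_n + h/2, y_n + (h/2)·k1); y_{n+1} = y_n + h·k2.
s=1.000000, y=-2.100000:
  k1 = f(1.000000, -2.100000) = -0.367100
  k2 = f(1.195000, -2.171585) = -0.266892
  y ← -2.100000 + 0.39·(-0.266892) = -2.204088
s=1.390000, y=-2.204088:
  k1 = f(1.390000, -2.204088) = -0.115981
  k2 = f(1.585000, -2.226704) = 0.047955
  y ← -2.204088 + 0.39·0.047955 = -2.185385
y(1.78) ≈ -2.1854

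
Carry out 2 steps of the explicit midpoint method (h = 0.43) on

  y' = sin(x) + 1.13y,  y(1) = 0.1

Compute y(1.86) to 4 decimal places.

Midpoint: k1 = f(x_n, y_n); k2 = f(x_n + h/2, y_n + (h/2)·k1); y_{n+1} = y_n + h·k2.
x=1.000000, y=0.100000:
  k1 = f(1.000000, 0.100000) = 0.954471
  k2 = f(1.215000, 0.305211) = 1.282258
  y ← 0.100000 + 0.43·1.282258 = 0.651371
x=1.430000, y=0.651371:
  k1 = f(1.430000, 0.651371) = 1.726154
  k2 = f(1.645000, 1.022494) = 2.152666
  y ← 0.651371 + 0.43·2.152666 = 1.577018
y(1.86) ≈ 1.5770

1.5770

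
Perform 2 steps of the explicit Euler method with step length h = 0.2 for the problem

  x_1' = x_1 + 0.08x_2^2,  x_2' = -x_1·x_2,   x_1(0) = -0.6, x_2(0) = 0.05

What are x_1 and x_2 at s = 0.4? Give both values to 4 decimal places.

Euler on (x_1,x_2): x_1_{n+1} = x_1_n + h·x_1', x_2_{n+1} = x_2_n + h·x_2'.
0.000000: (-0.600000, 0.050000); f=(-0.599800, 0.030000) → (-0.719960, 0.056000)
0.200000: (-0.719960, 0.056000); f=(-0.719709, 0.040318) → (-0.863902, 0.064064)
(x_1(0.4), x_2(0.4)) ≈ (-0.8639, 0.0641)

-0.8639, 0.0641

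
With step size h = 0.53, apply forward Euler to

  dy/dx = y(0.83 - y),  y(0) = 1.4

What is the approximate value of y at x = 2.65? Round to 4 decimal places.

0.8410

Euler: y_{n+1} = y_n + h·f(x_n, y_n).
x=0.000000, y=1.400000: f=-0.798000 → y ← 1.400000 + 0.53·(-0.798000) = 0.977060
x=0.530000, y=0.977060: f=-0.143686 → y ← 0.977060 + 0.53·(-0.143686) = 0.900906
x=1.060000, y=0.900906: f=-0.063880 → y ← 0.900906 + 0.53·(-0.063880) = 0.867050
x=1.590000, y=0.867050: f=-0.032124 → y ← 0.867050 + 0.53·(-0.032124) = 0.850024
x=2.120000, y=0.850024: f=-0.017021 → y ← 0.850024 + 0.53·(-0.017021) = 0.841003
y(2.65) ≈ 0.8410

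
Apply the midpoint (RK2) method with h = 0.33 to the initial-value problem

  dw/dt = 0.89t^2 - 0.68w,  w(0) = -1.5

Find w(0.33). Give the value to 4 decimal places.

-1.1932

Midpoint: k1 = f(t_n, w_n); k2 = f(t_n + h/2, w_n + (h/2)·k1); w_{n+1} = w_n + h·k2.
t=0.000000, w=-1.500000:
  k1 = f(0.000000, -1.500000) = 1.020000
  k2 = f(0.165000, -1.331700) = 0.929786
  w ← -1.500000 + 0.33·0.929786 = -1.193171
w(0.33) ≈ -1.1932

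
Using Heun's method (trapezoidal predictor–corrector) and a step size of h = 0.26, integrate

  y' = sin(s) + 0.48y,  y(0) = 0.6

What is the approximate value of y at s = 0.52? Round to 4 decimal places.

0.9097

Heun: k1 = f(s_n, y_n); k2 = f(s_n + h, y_n + h·k1); y_{n+1} = y_n + (h/2)·(k1 + k2).
s=0.000000, y=0.600000:
  k1 = f(0.000000, 0.600000) = 0.288000
  k2 = f(0.260000, 0.674880) = 0.581023
  y ← 0.600000 + (0.26/2)·(0.288000 + 0.581023) = 0.712973
s=0.260000, y=0.712973:
  k1 = f(0.260000, 0.712973) = 0.599308
  k2 = f(0.520000, 0.868793) = 0.913901
  y ← 0.712973 + (0.26/2)·(0.599308 + 0.913901) = 0.909690
y(0.52) ≈ 0.9097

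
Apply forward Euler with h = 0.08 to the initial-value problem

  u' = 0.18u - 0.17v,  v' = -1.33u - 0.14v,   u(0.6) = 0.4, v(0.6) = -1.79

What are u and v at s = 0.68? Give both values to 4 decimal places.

0.4301, -1.8125

Euler on (u,v): u_{n+1} = u_n + h·u', v_{n+1} = v_n + h·v'.
0.600000: (0.400000, -1.790000); f=(0.376300, -0.281400) → (0.430104, -1.812512)
(u(0.68), v(0.68)) ≈ (0.4301, -1.8125)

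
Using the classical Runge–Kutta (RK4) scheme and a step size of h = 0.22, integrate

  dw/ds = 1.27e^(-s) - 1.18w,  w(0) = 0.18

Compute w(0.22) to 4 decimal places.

0.3587

RK4: k1 = f(s_n, w_n); k2 = f(s_n + h/2, w_n + (h/2)·k1); k3 = f(s_n + h/2, w_n + (h/2)·k2); k4 = f(s_n + h, w_n + h·k3); w_{n+1} = w_n + (h/6)·(k1 + 2k2 + 2k3 + k4).
s=0.000000, w=0.180000:
  k1 = f(0.000000, 0.180000) = 1.057600
  k2 = f(0.110000, 0.296336) = 0.788033
  k3 = f(0.110000, 0.266684) = 0.823023
  k4 = f(0.220000, 0.361065) = 0.593142
  w ← 0.180000 + (0.22/6)·(k1 + 2k2 + 2k3 + k4) = 0.358671
w(0.22) ≈ 0.3587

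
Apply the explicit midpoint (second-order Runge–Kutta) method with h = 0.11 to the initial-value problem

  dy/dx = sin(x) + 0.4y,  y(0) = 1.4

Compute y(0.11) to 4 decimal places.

Midpoint: k1 = f(x_n, y_n); k2 = f(x_n + h/2, y_n + (h/2)·k1); y_{n+1} = y_n + h·k2.
x=0.000000, y=1.400000:
  k1 = f(0.000000, 1.400000) = 0.560000
  k2 = f(0.055000, 1.430800) = 0.627292
  y ← 1.400000 + 0.11·0.627292 = 1.469002
y(0.11) ≈ 1.4690

1.4690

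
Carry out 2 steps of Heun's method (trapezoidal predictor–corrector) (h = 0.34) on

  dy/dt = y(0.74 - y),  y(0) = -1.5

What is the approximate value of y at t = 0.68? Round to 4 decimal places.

Heun: k1 = f(t_n, y_n); k2 = f(t_n + h, y_n + h·k1); y_{n+1} = y_n + (h/2)·(k1 + k2).
t=0.000000, y=-1.500000:
  k1 = f(0.000000, -1.500000) = -3.360000
  k2 = f(0.340000, -2.642400) = -8.937654
  y ← -1.500000 + (0.34/2)·(-3.360000 + (-8.937654)) = -3.590601
t=0.340000, y=-3.590601:
  k1 = f(0.340000, -3.590601) = -15.549461
  k2 = f(0.680000, -8.877418) = -85.377840
  y ← -3.590601 + (0.34/2)·(-15.549461 + (-85.377840)) = -20.748242
y(0.68) ≈ -20.7482

-20.7482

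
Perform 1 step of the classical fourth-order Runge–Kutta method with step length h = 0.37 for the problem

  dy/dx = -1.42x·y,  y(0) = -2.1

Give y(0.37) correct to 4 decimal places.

-1.9055

RK4: k1 = f(x_n, y_n); k2 = f(x_n + h/2, y_n + (h/2)·k1); k3 = f(x_n + h/2, y_n + (h/2)·k2); k4 = f(x_n + h, y_n + h·k3); y_{n+1} = y_n + (h/6)·(k1 + 2k2 + 2k3 + k4).
x=0.000000, y=-2.100000:
  k1 = f(0.000000, -2.100000) = 0.000000
  k2 = f(0.185000, -2.100000) = 0.551670
  k3 = f(0.185000, -1.997941) = 0.524859
  k4 = f(0.370000, -1.905802) = 1.001308
  y ← -2.100000 + (0.37/6)·(k1 + 2k2 + 2k3 + k4) = -1.905481
y(0.37) ≈ -1.9055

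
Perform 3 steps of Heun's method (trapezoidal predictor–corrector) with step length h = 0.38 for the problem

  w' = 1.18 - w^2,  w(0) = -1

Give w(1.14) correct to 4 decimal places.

Heun: k1 = f(x_n, w_n); k2 = f(x_n + h, w_n + h·k1); w_{n+1} = w_n + (h/2)·(k1 + k2).
x=0.000000, w=-1.000000:
  k1 = f(0.000000, -1.000000) = 0.180000
  k2 = f(0.380000, -0.931600) = 0.312121
  w ← -1.000000 + (0.38/2)·(0.180000 + 0.312121) = -0.906497
x=0.380000, w=-0.906497:
  k1 = f(0.380000, -0.906497) = 0.358263
  k2 = f(0.760000, -0.770357) = 0.586550
  w ← -0.906497 + (0.38/2)·(0.358263 + 0.586550) = -0.726982
x=0.760000, w=-0.726982:
  k1 = f(0.760000, -0.726982) = 0.651497
  k2 = f(1.140000, -0.479414) = 0.950163
  w ← -0.726982 + (0.38/2)·(0.651497 + 0.950163) = -0.422667
w(1.14) ≈ -0.4227

-0.4227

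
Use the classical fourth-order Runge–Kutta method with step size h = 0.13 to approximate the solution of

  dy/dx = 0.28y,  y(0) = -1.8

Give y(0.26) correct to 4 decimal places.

-1.9359

RK4: k1 = f(x_n, y_n); k2 = f(x_n + h/2, y_n + (h/2)·k1); k3 = f(x_n + h/2, y_n + (h/2)·k2); k4 = f(x_n + h, y_n + h·k3); y_{n+1} = y_n + (h/6)·(k1 + 2k2 + 2k3 + k4).
x=0.000000, y=-1.800000:
  k1 = f(0.000000, -1.800000) = -0.504000
  k2 = f(0.065000, -1.832760) = -0.513173
  k3 = f(0.065000, -1.833356) = -0.513340
  k4 = f(0.130000, -1.866734) = -0.522686
  y ← -1.800000 + (0.13/6)·(k1 + 2k2 + 2k3 + k4) = -1.866727
x=0.130000, y=-1.866727:
  k1 = f(0.130000, -1.866727) = -0.522684
  k2 = f(0.195000, -1.900701) = -0.532196
  k3 = f(0.195000, -1.901320) = -0.532370
  k4 = f(0.260000, -1.935935) = -0.542062
  y ← -1.866727 + (0.13/6)·(k1 + 2k2 + 2k3 + k4) = -1.935928
y(0.26) ≈ -1.9359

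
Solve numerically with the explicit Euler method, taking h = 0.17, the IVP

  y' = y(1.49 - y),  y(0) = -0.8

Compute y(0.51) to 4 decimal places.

Euler: y_{n+1} = y_n + h·f(t_n, y_n).
t=0.000000, y=-0.800000: f=-1.832000 → y ← -0.800000 + 0.17·(-1.832000) = -1.111440
t=0.170000, y=-1.111440: f=-2.891344 → y ← -1.111440 + 0.17·(-2.891344) = -1.602969
t=0.340000, y=-1.602969: f=-4.957931 → y ← -1.602969 + 0.17·(-4.957931) = -2.445817
y(0.51) ≈ -2.4458

-2.4458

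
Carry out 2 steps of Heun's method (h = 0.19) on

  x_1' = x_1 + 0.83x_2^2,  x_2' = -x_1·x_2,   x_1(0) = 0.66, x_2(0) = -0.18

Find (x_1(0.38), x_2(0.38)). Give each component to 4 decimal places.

0.9729, -0.1328

Heun on (x_1,x_2): k1 = f(s_n, state_n); k2 = f(s_n + h, state_n + h·k1); state_{n+1} = state_n + (h/2)·(k1 + k2).
0.000000: (0.660000, -0.180000)
  k1 = (0.686892, 0.118800)
  predictor → (0.790509, -0.157428)
  k2 = (0.811080, 0.124448)
  → (0.802307, -0.156891)
0.190000: (0.802307, -0.156891)
  k1 = (0.822738, 0.125875)
  predictor → (0.958627, -0.132975)
  k2 = (0.973304, 0.127474)
  → (0.972931, -0.132823)
(x_1(0.38), x_2(0.38)) ≈ (0.9729, -0.1328)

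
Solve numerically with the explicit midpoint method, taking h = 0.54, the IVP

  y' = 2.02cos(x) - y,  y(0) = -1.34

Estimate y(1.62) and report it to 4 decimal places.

Midpoint: k1 = f(x_n, y_n); k2 = f(x_n + h/2, y_n + (h/2)·k1); y_{n+1} = y_n + h·k2.
x=0.000000, y=-1.340000:
  k1 = f(0.000000, -1.340000) = 3.360000
  k2 = f(0.270000, -0.432800) = 2.379617
  y ← -1.340000 + 0.54·2.379617 = -0.055007
x=0.540000, y=-0.055007:
  k1 = f(0.540000, -0.055007) = 1.787578
  k2 = f(0.810000, 0.427639) = 0.965147
  y ← -0.055007 + 0.54·0.965147 = 0.466173
x=1.080000, y=0.466173:
  k1 = f(1.080000, 0.466173) = 0.485910
  k2 = f(1.350000, 0.597369) = -0.154975
  y ← 0.466173 + 0.54·(-0.154975) = 0.382486
y(1.62) ≈ 0.3825

0.3825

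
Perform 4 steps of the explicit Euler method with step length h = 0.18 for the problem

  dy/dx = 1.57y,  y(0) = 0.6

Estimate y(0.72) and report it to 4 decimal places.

Euler: y_{n+1} = y_n + h·f(x_n, y_n).
x=0.000000, y=0.600000: f=0.942000 → y ← 0.600000 + 0.18·0.942000 = 0.769560
x=0.180000, y=0.769560: f=1.208209 → y ← 0.769560 + 0.18·1.208209 = 0.987038
x=0.360000, y=0.987038: f=1.549649 → y ← 0.987038 + 0.18·1.549649 = 1.265974
x=0.540000, y=1.265974: f=1.987580 → y ← 1.265974 + 0.18·1.987580 = 1.623739
y(0.72) ≈ 1.6237

1.6237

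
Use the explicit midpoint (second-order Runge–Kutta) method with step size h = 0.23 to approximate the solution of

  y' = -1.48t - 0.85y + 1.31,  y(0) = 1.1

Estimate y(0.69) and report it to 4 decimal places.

Midpoint: k1 = f(t_n, y_n); k2 = f(t_n + h/2, y_n + (h/2)·k1); y_{n+1} = y_n + h·k2.
t=0.000000, y=1.100000:
  k1 = f(0.000000, 1.100000) = 0.375000
  k2 = f(0.115000, 1.143125) = 0.168144
  y ← 1.100000 + 0.23·0.168144 = 1.138673
t=0.230000, y=1.138673:
  k1 = f(0.230000, 1.138673) = 0.001728
  k2 = f(0.345000, 1.138872) = -0.168641
  y ← 1.138673 + 0.23·(-0.168641) = 1.099886
t=0.460000, y=1.099886:
  k1 = f(0.460000, 1.099886) = -0.305703
  k2 = f(0.575000, 1.064730) = -0.446020
  y ← 1.099886 + 0.23·(-0.446020) = 0.997301
y(0.69) ≈ 0.9973

0.9973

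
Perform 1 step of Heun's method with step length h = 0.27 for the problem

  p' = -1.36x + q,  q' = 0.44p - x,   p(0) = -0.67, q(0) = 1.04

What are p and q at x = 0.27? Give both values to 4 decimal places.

Heun on (p,q): k1 = f(x_n, state_n); k2 = f(x_n + h, state_n + h·k1); state_{n+1} = state_n + (h/2)·(k1 + k2).
0.000000: (-0.670000, 1.040000)
  k1 = (1.040000, -0.294800)
  predictor → (-0.389200, 0.960404)
  k2 = (0.593204, -0.441248)
  → (-0.449517, 0.940634)
(p(0.27), q(0.27)) ≈ (-0.4495, 0.9406)

-0.4495, 0.9406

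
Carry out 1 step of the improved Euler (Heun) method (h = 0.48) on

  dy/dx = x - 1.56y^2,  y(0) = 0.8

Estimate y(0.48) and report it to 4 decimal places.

0.6371

Heun: k1 = f(x_n, y_n); k2 = f(x_n + h, y_n + h·k1); y_{n+1} = y_n + (h/2)·(k1 + k2).
x=0.000000, y=0.800000:
  k1 = f(0.000000, 0.800000) = -0.998400
  k2 = f(0.480000, 0.320768) = 0.319488
  y ← 0.800000 + (0.48/2)·(-0.998400 + 0.319488) = 0.637061
y(0.48) ≈ 0.6371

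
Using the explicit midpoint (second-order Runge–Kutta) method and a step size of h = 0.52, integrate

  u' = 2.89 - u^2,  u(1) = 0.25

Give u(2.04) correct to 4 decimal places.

Midpoint: k1 = f(x_n, u_n); k2 = f(x_n + h/2, u_n + (h/2)·k1); u_{n+1} = u_n + h·k2.
x=1.000000, u=0.250000:
  k1 = f(1.000000, 0.250000) = 2.827500
  k2 = f(1.260000, 0.985150) = 1.919479
  u ← 0.250000 + 0.52·1.919479 = 1.248129
x=1.520000, u=1.248129:
  k1 = f(1.520000, 1.248129) = 1.332173
  k2 = f(1.780000, 1.594494) = 0.347588
  u ← 1.248129 + 0.52·0.347588 = 1.428875
u(2.04) ≈ 1.4289

1.4289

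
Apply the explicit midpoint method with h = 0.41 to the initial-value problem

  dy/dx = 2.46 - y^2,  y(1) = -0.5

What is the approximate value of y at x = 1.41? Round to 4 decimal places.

Midpoint: k1 = f(x_n, y_n); k2 = f(x_n + h/2, y_n + (h/2)·k1); y_{n+1} = y_n + h·k2.
x=1.000000, y=-0.500000:
  k1 = f(1.000000, -0.500000) = 2.210000
  k2 = f(1.205000, -0.046950) = 2.457796
  y ← -0.500000 + 0.41·2.457796 = 0.507696
y(1.41) ≈ 0.5077

0.5077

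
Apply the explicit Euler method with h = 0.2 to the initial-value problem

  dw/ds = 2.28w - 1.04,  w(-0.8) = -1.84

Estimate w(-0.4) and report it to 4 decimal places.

-4.4115

Euler: w_{n+1} = w_n + h·f(s_n, w_n).
s=-0.800000, w=-1.840000: f=-5.235200 → w ← -1.840000 + 0.2·(-5.235200) = -2.887040
s=-0.600000, w=-2.887040: f=-7.622451 → w ← -2.887040 + 0.2·(-7.622451) = -4.411530
w(-0.4) ≈ -4.4115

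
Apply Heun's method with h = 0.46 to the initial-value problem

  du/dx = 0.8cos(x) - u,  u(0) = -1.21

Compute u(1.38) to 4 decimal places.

Heun: k1 = f(x_n, u_n); k2 = f(x_n + h, u_n + h·k1); u_{n+1} = u_n + (h/2)·(k1 + k2).
x=0.000000, u=-1.210000:
  k1 = f(0.000000, -1.210000) = 2.010000
  k2 = f(0.460000, -0.285400) = 1.002242
  u ← -1.210000 + (0.46/2)·(2.010000 + 1.002242) = -0.517184
x=0.460000, u=-0.517184:
  k1 = f(0.460000, -0.517184) = 1.234026
  k2 = f(0.920000, 0.050468) = 0.434188
  u ← -0.517184 + (0.46/2)·(1.234026 + 0.434188) = -0.133495
x=0.920000, u=-0.133495:
  k1 = f(0.920000, -0.133495) = 0.618151
  k2 = f(1.380000, 0.150855) = 0.000858
  u ← -0.133495 + (0.46/2)·(0.618151 + 0.000858) = 0.008877
u(1.38) ≈ 0.0089

0.0089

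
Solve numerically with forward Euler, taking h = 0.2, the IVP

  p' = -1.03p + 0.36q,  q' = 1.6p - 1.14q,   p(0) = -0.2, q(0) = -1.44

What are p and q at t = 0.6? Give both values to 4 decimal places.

Euler on (p,q): p_{n+1} = p_n + h·p', q_{n+1} = q_n + h·q'.
0.000000: (-0.200000, -1.440000); f=(-0.312400, 1.321600) → (-0.262480, -1.175680)
0.200000: (-0.262480, -1.175680); f=(-0.152890, 0.920307) → (-0.293058, -0.991619)
0.400000: (-0.293058, -0.991619); f=(-0.055133, 0.661552) → (-0.304085, -0.859308)
(p(0.6), q(0.6)) ≈ (-0.3041, -0.8593)

-0.3041, -0.8593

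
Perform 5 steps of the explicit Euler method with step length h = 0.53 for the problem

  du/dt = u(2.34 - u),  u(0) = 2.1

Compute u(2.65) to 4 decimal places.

Euler: u_{n+1} = u_n + h·f(t_n, u_n).
t=0.000000, u=2.100000: f=0.504000 → u ← 2.100000 + 0.53·0.504000 = 2.367120
t=0.530000, u=2.367120: f=-0.064196 → u ← 2.367120 + 0.53·(-0.064196) = 2.333096
t=1.060000, u=2.333096: f=0.016108 → u ← 2.333096 + 0.53·0.016108 = 2.341633
t=1.590000, u=2.341633: f=-0.003824 → u ← 2.341633 + 0.53·(-0.003824) = 2.339606
t=2.120000, u=2.339606: f=0.000921 → u ← 2.339606 + 0.53·0.000921 = 2.340094
u(2.65) ≈ 2.3401

2.3401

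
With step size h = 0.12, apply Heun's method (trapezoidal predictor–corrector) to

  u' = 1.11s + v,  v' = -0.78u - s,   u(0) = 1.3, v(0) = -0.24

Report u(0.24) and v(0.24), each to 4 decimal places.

Heun on (u,v): k1 = f(s_n, state_n); k2 = f(s_n + h, state_n + h·k1); state_{n+1} = state_n + (h/2)·(k1 + k2).
0.000000: (1.300000, -0.240000)
  k1 = (-0.240000, -1.014000)
  predictor → (1.271200, -0.361680)
  k2 = (-0.228480, -1.111536)
  → (1.271891, -0.367532)
0.120000: (1.271891, -0.367532)
  k1 = (-0.234332, -1.112075)
  predictor → (1.243771, -0.500981)
  k2 = (-0.234581, -1.210142)
  → (1.243756, -0.506865)
(u(0.24), v(0.24)) ≈ (1.2438, -0.5069)

1.2438, -0.5069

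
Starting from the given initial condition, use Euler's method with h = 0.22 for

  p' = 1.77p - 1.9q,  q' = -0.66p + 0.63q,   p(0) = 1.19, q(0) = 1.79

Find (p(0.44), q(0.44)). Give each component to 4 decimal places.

0.4779, 1.9924

Euler on (p,q): p_{n+1} = p_n + h·p', q_{n+1} = q_n + h·q'.
0.000000: (1.190000, 1.790000); f=(-1.294700, 0.342300) → (0.905166, 1.865306)
0.220000: (0.905166, 1.865306); f=(-1.941938, 0.577733) → (0.477940, 1.992407)
(p(0.44), q(0.44)) ≈ (0.4779, 1.9924)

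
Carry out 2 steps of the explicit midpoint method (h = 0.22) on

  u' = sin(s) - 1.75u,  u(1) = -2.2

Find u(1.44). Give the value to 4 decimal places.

Midpoint: k1 = f(s_n, u_n); k2 = f(s_n + h/2, u_n + (h/2)·k1); u_{n+1} = u_n + h·k2.
s=1.000000, u=-2.200000:
  k1 = f(1.000000, -2.200000) = 4.691471
  k2 = f(1.110000, -1.683938) = 3.842591
  u ← -2.200000 + 0.22·3.842591 = -1.354630
s=1.220000, u=-1.354630:
  k1 = f(1.220000, -1.354630) = 3.309702
  k2 = f(1.330000, -0.990563) = 2.704633
  u ← -1.354630 + 0.22·2.704633 = -0.759611
u(1.44) ≈ -0.7596

-0.7596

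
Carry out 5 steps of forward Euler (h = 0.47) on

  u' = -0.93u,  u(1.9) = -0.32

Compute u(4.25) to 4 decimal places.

-0.0181

Euler: u_{n+1} = u_n + h·f(s_n, u_n).
s=1.900000, u=-0.320000: f=0.297600 → u ← -0.320000 + 0.47·0.297600 = -0.180128
s=2.370000, u=-0.180128: f=0.167519 → u ← -0.180128 + 0.47·0.167519 = -0.101394
s=2.840000, u=-0.101394: f=0.094296 → u ← -0.101394 + 0.47·0.094296 = -0.057075
s=3.310000, u=-0.057075: f=0.053079 → u ← -0.057075 + 0.47·0.053079 = -0.032127
s=3.780000, u=-0.032127: f=0.029878 → u ← -0.032127 + 0.47·0.029878 = -0.018084
u(4.25) ≈ -0.0181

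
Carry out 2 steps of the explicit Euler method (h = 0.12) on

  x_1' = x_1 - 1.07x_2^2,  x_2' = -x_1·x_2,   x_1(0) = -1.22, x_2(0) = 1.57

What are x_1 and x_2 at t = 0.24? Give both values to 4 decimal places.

Euler on (x_1,x_2): x_1_{n+1} = x_1_n + h·x_1', x_2_{n+1} = x_2_n + h·x_2'.
0.000000: (-1.220000, 1.570000); f=(-3.857443, 1.915400) → (-1.682893, 1.799848)
0.120000: (-1.682893, 1.799848); f=(-5.149108, 3.028952) → (-2.300786, 2.163322)
(x_1(0.24), x_2(0.24)) ≈ (-2.3008, 2.1633)

-2.3008, 2.1633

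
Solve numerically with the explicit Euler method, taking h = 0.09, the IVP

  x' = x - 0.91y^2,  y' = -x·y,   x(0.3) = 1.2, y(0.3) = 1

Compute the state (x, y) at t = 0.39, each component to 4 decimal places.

Euler on (x,y): x_{n+1} = x_n + h·x', y_{n+1} = y_n + h·y'.
0.300000: (1.200000, 1.000000); f=(0.290000, -1.200000) → (1.226100, 0.892000)
(x(0.39), y(0.39)) ≈ (1.2261, 0.8920)

1.2261, 0.8920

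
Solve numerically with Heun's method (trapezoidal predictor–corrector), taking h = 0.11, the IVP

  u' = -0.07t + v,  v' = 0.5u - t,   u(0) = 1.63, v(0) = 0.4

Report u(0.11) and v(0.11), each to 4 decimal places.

1.6785, 0.4848

Heun on (u,v): k1 = f(t_n, state_n); k2 = f(t_n + h, state_n + h·k1); state_{n+1} = state_n + (h/2)·(k1 + k2).
0.000000: (1.630000, 0.400000)
  k1 = (0.400000, 0.815000)
  predictor → (1.674000, 0.489650)
  k2 = (0.481950, 0.727000)
  → (1.678507, 0.484810)
(u(0.11), v(0.11)) ≈ (1.6785, 0.4848)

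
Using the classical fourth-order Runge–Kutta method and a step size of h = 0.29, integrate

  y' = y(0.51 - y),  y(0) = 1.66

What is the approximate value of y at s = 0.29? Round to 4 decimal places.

RK4: k1 = f(s_n, y_n); k2 = f(s_n + h/2, y_n + (h/2)·k1); k3 = f(s_n + h/2, y_n + (h/2)·k2); k4 = f(s_n + h, y_n + h·k3); y_{n+1} = y_n + (h/6)·(k1 + 2k2 + 2k3 + k4).
s=0.000000, y=1.660000:
  k1 = f(0.000000, 1.660000) = -1.909000
  k2 = f(0.145000, 1.383195) = -1.207799
  k3 = f(0.145000, 1.484869) = -1.447553
  k4 = f(0.290000, 1.240210) = -0.905613
  y ← 1.660000 + (0.29/6)·(k1 + 2k2 + 2k3 + k4) = 1.267276
y(0.29) ≈ 1.2673

1.2673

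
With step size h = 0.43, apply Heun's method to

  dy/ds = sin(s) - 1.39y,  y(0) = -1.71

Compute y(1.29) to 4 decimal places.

0.0827

Heun: k1 = f(s_n, y_n); k2 = f(s_n + h, y_n + h·k1); y_{n+1} = y_n + (h/2)·(k1 + k2).
s=0.000000, y=-1.710000:
  k1 = f(0.000000, -1.710000) = 2.376900
  k2 = f(0.430000, -0.687933) = 1.373098
  y ← -1.710000 + (0.43/2)·(2.376900 + 1.373098) = -0.903751
s=0.430000, y=-0.903751:
  k1 = f(0.430000, -0.903751) = 1.673084
  k2 = f(0.860000, -0.184324) = 1.014053
  y ← -0.903751 + (0.43/2)·(1.673084 + 1.014053) = -0.326016
s=0.860000, y=-0.326016:
  k1 = f(0.860000, -0.326016) = 1.211005
  k2 = f(1.290000, 0.194716) = 0.690180
  y ← -0.326016 + (0.43/2)·(1.211005 + 0.690180) = 0.082739
y(1.29) ≈ 0.0827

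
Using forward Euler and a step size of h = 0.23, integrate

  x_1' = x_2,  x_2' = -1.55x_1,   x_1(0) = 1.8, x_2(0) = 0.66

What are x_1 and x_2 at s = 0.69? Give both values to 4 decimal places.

1.8002, -1.3748

Euler on (x_1,x_2): x_1_{n+1} = x_1_n + h·x_1', x_2_{n+1} = x_2_n + h·x_2'.
0.000000: (1.800000, 0.660000); f=(0.660000, -2.790000) → (1.951800, 0.018300)
0.230000: (1.951800, 0.018300); f=(0.018300, -3.025290) → (1.956009, -0.677517)
0.460000: (1.956009, -0.677517); f=(-0.677517, -3.031814) → (1.800180, -1.374834)
(x_1(0.69), x_2(0.69)) ≈ (1.8002, -1.3748)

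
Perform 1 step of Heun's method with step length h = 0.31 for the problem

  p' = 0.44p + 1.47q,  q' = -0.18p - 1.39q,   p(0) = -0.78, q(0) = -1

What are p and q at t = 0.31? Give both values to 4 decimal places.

Heun on (p,q): k1 = f(t_n, state_n); k2 = f(t_n + h, state_n + h·k1); state_{n+1} = state_n + (h/2)·(k1 + k2).
0.000000: (-0.780000, -1.000000)
  k1 = (-1.813200, 1.530400)
  predictor → (-1.342092, -0.525576)
  k2 = (-1.363117, 0.972127)
  → (-1.272329, -0.612108)
(p(0.31), q(0.31)) ≈ (-1.2723, -0.6121)

-1.2723, -0.6121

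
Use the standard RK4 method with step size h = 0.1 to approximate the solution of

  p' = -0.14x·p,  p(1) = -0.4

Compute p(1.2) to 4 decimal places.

-0.3879

RK4: k1 = f(x_n, p_n); k2 = f(x_n + h/2, p_n + (h/2)·k1); k3 = f(x_n + h/2, p_n + (h/2)·k2); k4 = f(x_n + h, p_n + h·k3); p_{n+1} = p_n + (h/6)·(k1 + 2k2 + 2k3 + k4).
x=1.000000, p=-0.400000:
  k1 = f(1.000000, -0.400000) = 0.056000
  k2 = f(1.050000, -0.397200) = 0.058388
  k3 = f(1.050000, -0.397081) = 0.058371
  k4 = f(1.100000, -0.394163) = 0.060701
  p ← -0.400000 + (0.1/6)·(k1 + 2k2 + 2k3 + k4) = -0.394163
x=1.100000, p=-0.394163:
  k1 = f(1.100000, -0.394163) = 0.060701
  k2 = f(1.150000, -0.391128) = 0.062972
  k3 = f(1.150000, -0.391014) = 0.062953
  k4 = f(1.200000, -0.387868) = 0.065162
  p ← -0.394163 + (0.1/6)·(k1 + 2k2 + 2k3 + k4) = -0.387868
p(1.2) ≈ -0.3879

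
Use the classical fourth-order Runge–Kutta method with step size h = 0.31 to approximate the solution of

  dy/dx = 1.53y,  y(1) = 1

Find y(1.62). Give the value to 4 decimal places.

2.5814

RK4: k1 = f(x_n, y_n); k2 = f(x_n + h/2, y_n + (h/2)·k1); k3 = f(x_n + h/2, y_n + (h/2)·k2); k4 = f(x_n + h, y_n + h·k3); y_{n+1} = y_n + (h/6)·(k1 + 2k2 + 2k3 + k4).
x=1.000000, y=1.000000:
  k1 = f(1.000000, 1.000000) = 1.530000
  k2 = f(1.155000, 1.237150) = 1.892840
  k3 = f(1.155000, 1.293390) = 1.978887
  k4 = f(1.310000, 1.613455) = 2.468586
  y ← 1.000000 + (0.31/6)·(k1 + 2k2 + 2k3 + k4) = 1.606672
x=1.310000, y=1.606672:
  k1 = f(1.310000, 1.606672) = 2.458208
  k2 = f(1.465000, 1.987694) = 3.041172
  k3 = f(1.465000, 2.078054) = 3.179422
  k4 = f(1.620000, 2.592293) = 3.966208
  y ← 1.606672 + (0.31/6)·(k1 + 2k2 + 2k3 + k4) = 2.581395
y(1.62) ≈ 2.5814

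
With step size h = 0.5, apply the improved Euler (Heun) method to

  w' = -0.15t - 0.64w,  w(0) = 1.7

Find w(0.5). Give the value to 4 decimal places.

Heun: k1 = f(t_n, w_n); k2 = f(t_n + h, w_n + h·k1); w_{n+1} = w_n + (h/2)·(k1 + k2).
t=0.000000, w=1.700000:
  k1 = f(0.000000, 1.700000) = -1.088000
  k2 = f(0.500000, 1.156000) = -0.814840
  w ← 1.700000 + (0.5/2)·(-1.088000 + (-0.814840)) = 1.224290
w(0.5) ≈ 1.2243

1.2243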